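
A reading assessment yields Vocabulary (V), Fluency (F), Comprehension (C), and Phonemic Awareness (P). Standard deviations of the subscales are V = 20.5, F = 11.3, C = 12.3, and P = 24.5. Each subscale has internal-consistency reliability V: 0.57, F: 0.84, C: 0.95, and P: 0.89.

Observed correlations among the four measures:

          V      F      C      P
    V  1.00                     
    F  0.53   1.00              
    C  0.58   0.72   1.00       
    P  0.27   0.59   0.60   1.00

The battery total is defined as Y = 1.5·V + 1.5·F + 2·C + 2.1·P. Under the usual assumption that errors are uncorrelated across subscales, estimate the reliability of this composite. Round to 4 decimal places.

0.9220

Var(Y) = 1.5²·20.5² + 1.5²·11.3² + 2²·12.3² + 2.1²·24.5² + 2·[2.25·20.5·11.3·0.53 + 3·20.5·12.3·0.58 + 3.15·20.5·24.5·0.27 + 3·11.3·12.3·0.72 + 3.15·11.3·24.5·0.59 + 4.2·12.3·24.5·0.60] = 4485.13 + 5432.59 = 9917.71.
Under uncorrelated errors the observed covariances equal the true-score covariances, so only the own-variance terms attenuate.
True-score variance = [1.5²·20.5²·0.57 + 1.5²·11.3²·0.84 + 2²·12.3²·0.95 + 2.1²·24.5²·0.89] + 5432.59 = 3711.13 + 5432.59 = 9143.71.
Reliability = 9143.71 / 9917.71 = 0.9220.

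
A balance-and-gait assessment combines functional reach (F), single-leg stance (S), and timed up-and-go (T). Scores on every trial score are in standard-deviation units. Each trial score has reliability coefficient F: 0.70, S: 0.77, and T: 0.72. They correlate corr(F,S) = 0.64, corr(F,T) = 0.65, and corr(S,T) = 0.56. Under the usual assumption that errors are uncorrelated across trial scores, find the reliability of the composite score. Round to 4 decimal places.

0.8791

Var(F+S+T) = 3 + 2·[0.64 + 0.65 + 0.56] = 3 + 3.7 = 6.7.
With uncorrelated errors the cross-covariances are all true-score covariance, so they carry over unchanged; only the diagonal terms shrink to ρᵢσᵢ².
True-score variance = [0.70 + 0.77 + 0.72] + 3.7 = 2.19 + 3.7 = 5.89.
Reliability = 5.89 / 6.7 = 0.8791.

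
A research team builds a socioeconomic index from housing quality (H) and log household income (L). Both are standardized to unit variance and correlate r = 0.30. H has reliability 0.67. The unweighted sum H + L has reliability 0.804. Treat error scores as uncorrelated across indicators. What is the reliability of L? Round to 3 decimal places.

0.820

Var(H+L) = 2 + 2·0.30 = 2.600.
True-score variance = ρ_H + ρ_L + 2·0.30, so 0.804 = (0.67 + ρ_L + 0.60) / 2.600.
ρ_L = 0.804·2.600 − 0.67 − 0.60 = 0.820.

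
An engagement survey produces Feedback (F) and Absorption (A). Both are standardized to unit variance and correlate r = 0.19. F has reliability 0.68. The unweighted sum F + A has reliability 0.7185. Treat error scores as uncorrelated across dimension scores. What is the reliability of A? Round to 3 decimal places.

Var(F+A) = 2 + 2·0.19 = 2.380.
True-score variance = ρ_F + ρ_A + 2·0.19, so 0.7185 = (0.68 + ρ_A + 0.38) / 2.380.
ρ_A = 0.7185·2.380 − 0.68 − 0.38 = 0.650.

0.650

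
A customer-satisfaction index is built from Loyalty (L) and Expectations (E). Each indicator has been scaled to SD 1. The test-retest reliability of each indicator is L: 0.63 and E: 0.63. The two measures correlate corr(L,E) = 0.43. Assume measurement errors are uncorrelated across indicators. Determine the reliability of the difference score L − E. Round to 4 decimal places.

0.3509

Var(L−E) = 1 + 1 − 2·0.43 = 2 − 0.86 = 1.14.
Because errors are independent across components, Cov(Tᵢ,Tⱼ) = Cov(Xᵢ,Xⱼ); the off-diagonal part of the true-score variance is the same as above.
True-score variance = [0.63 + 0.63] − 0.86 = 1.26 − 0.86 = 0.4.
Reliability = 0.4 / 1.14 = 0.3509.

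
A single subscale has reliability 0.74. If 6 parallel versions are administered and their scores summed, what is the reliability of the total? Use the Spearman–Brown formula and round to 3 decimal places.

0.945

ρ_k = kρ / (1 + (k−1)ρ) = 6·0.74 / (1 + 5·0.74) = 4.440 / 4.700 = 0.945.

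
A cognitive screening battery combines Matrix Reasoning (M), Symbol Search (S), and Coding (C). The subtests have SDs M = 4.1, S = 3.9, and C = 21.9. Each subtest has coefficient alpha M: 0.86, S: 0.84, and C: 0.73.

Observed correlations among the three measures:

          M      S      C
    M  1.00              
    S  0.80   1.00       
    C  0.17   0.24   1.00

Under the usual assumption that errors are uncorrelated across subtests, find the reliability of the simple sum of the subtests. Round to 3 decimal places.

0.779

Var(M+S+C) = 4.1² + 3.9² + 21.9² + 2·[4.1·3.9·0.80 + 4.1·21.9·0.17 + 3.9·21.9·0.24] = 511.63 + 97.1094 = 608.739.
With uncorrelated errors the cross-covariances are all true-score covariance, so they carry over unchanged; only the diagonal terms shrink to ρᵢσᵢ².
True-score variance = [4.1²·0.86 + 3.9²·0.84 + 21.9²·0.73] + 97.1094 = 377.348 + 97.1094 = 474.458.
Reliability = 474.458 / 608.739 = 0.779.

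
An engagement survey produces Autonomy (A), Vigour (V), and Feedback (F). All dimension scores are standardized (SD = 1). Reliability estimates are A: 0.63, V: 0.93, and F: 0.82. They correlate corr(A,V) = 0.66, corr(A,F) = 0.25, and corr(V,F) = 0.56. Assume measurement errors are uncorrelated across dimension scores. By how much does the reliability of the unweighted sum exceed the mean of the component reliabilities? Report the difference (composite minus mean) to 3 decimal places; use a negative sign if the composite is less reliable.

Var(sum) = 3 + 2.94 = 5.94; true-score variance = 2.38 + 2.94 = 5.32; composite reliability = 0.8956.
Mean component reliability = 0.7933.
Difference = 0.8956 − 0.7933 = 0.102.

0.102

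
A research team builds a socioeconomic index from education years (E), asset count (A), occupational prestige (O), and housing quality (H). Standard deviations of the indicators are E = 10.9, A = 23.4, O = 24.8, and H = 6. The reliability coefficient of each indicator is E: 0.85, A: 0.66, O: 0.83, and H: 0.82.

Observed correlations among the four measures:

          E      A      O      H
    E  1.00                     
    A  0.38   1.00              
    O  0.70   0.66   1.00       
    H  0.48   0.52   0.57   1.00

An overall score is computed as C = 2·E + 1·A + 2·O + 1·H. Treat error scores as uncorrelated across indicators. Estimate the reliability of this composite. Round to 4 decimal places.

Var(C) = 2²·10.9² + 23.4² + 2²·24.8² + 6² + 2·[2·10.9·23.4·0.38 + 4·10.9·24.8·0.70 + 2·10.9·6·0.48 + 2·23.4·24.8·0.66 + 23.4·6·0.52 + 2·24.8·6·0.57] = 3518.96 + 4044.38 = 7563.34.
Under uncorrelated errors the observed covariances equal the true-score covariances, so only the own-variance terms attenuate.
True-score variance = [2²·10.9²·0.85 + 23.4²·0.66 + 2²·24.8²·0.83 + 6²·0.82] + 4044.38 = 2836.8 + 4044.38 = 6881.17.
Reliability = 6881.17 / 7563.34 = 0.9098.

0.9098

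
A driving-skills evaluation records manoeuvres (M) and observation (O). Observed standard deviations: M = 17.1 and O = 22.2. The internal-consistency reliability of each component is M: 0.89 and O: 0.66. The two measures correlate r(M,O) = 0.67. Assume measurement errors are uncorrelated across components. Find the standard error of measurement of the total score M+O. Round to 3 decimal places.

14.133

Var(total) = 785.25 + 508.691 = 1293.94.
True-score variance = 585.519 + 508.691 = 1094.21, so reliability = 0.8456.
Error variance = 1293.94 − 1094.21 = 199.731; SEM = √199.731 = 14.133.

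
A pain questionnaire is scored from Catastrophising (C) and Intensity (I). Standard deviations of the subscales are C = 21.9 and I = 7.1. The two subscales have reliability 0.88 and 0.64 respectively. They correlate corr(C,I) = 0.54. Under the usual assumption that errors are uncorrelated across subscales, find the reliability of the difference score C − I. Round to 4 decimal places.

Var(C−I) = 21.9² + 7.1² − 2·21.9·7.1·0.54 = 530.02 − 167.929 = 362.091.
Under uncorrelated errors the observed covariances equal the true-score covariances, so only the own-variance terms attenuate.
True-score variance = [21.9²·0.88 + 7.1²·0.64] − 167.929 = 454.319 − 167.929 = 286.39.
Reliability = 286.39 / 362.091 = 0.7909.

0.7909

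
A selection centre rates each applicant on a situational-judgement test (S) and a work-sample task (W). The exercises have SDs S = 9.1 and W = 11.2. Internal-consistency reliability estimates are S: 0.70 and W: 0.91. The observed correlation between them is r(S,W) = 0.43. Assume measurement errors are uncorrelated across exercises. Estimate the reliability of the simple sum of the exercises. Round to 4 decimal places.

Var(S+W) = 9.1² + 11.2² + 2·[9.1·11.2·0.43] = 208.25 + 87.6512 = 295.901.
With uncorrelated errors the cross-covariances are all true-score covariance, so they carry over unchanged; only the diagonal terms shrink to ρᵢσᵢ².
True-score variance = [9.1²·0.70 + 11.2²·0.91] + 87.6512 = 172.117 + 87.6512 = 259.769.
Reliability = 259.769 / 295.901 = 0.8779.

0.8779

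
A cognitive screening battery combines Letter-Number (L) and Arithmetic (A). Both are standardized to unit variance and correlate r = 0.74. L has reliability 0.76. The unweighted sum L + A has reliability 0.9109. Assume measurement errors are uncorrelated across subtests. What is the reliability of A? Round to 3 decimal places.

Var(L+A) = 2 + 2·0.74 = 3.480.
True-score variance = ρ_L + ρ_A + 2·0.74, so 0.9109 = (0.76 + ρ_A + 1.48) / 3.480.
ρ_A = 0.9109·3.480 − 0.76 − 1.48 = 0.930.

0.930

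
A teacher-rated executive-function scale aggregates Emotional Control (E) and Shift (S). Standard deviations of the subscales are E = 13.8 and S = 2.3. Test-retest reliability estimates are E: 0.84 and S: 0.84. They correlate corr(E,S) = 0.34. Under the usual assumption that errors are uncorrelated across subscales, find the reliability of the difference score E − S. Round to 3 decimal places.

Var(E−S) = 13.8² + 2.3² − 2·13.8·2.3·0.34 = 195.73 − 21.5832 = 174.147.
With uncorrelated errors the cross-covariances are all true-score covariance, so they carry over unchanged; only the diagonal terms shrink to ρᵢσᵢ².
True-score variance = [13.8²·0.84 + 2.3²·0.84] − 21.5832 = 164.413 − 21.5832 = 142.83.
Reliability = 142.83 / 174.147 = 0.820.

0.820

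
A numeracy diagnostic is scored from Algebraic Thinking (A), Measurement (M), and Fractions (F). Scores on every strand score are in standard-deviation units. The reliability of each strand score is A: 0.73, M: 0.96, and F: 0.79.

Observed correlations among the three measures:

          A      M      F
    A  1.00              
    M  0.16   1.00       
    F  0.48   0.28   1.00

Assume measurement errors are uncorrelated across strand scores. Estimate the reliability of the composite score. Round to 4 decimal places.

Var(A+M+F) = 3 + 2·[0.16 + 0.48 + 0.28] = 3 + 1.84 = 4.84.
Because errors are independent across components, Cov(Tᵢ,Tⱼ) = Cov(Xᵢ,Xⱼ); the off-diagonal part of the true-score variance is the same as above.
True-score variance = [0.73 + 0.96 + 0.79] + 1.84 = 2.48 + 1.84 = 4.32.
Reliability = 4.32 / 4.84 = 0.8926.

0.8926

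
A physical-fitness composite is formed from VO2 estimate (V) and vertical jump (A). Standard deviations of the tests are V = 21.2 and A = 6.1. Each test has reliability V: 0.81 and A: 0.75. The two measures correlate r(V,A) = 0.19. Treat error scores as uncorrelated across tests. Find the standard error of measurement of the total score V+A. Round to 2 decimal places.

Var(total) = 486.65 + 49.1416 = 535.792.
True-score variance = 391.954 + 49.1416 = 441.095, so reliability = 0.8233.
Error variance = 535.792 − 441.095 = 94.6961; SEM = √94.6961 = 9.73.

9.73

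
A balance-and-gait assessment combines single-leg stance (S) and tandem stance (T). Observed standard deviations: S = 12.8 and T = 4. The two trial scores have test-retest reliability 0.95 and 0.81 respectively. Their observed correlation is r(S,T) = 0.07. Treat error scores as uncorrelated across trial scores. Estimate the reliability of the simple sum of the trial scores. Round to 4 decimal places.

0.9399

Var(S+T) = 12.8² + 4² + 2·[12.8·4·0.07] = 179.84 + 7.168 = 187.008.
With uncorrelated errors the cross-covariances are all true-score covariance, so they carry over unchanged; only the diagonal terms shrink to ρᵢσᵢ².
True-score variance = [12.8²·0.95 + 4²·0.81] + 7.168 = 168.608 + 7.168 = 175.776.
Reliability = 175.776 / 187.008 = 0.9399.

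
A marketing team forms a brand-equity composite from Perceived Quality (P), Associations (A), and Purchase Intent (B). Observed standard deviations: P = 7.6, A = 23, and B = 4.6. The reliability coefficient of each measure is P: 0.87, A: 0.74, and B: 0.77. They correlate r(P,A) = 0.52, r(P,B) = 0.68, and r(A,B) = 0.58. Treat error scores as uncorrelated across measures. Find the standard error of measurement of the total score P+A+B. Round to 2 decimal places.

12.24

Var(total) = 607.92 + 352.066 = 959.986.
True-score variance = 458.004 + 352.066 = 810.07, so reliability = 0.8438.
Error variance = 959.986 − 810.07 = 149.916; SEM = √149.916 = 12.24.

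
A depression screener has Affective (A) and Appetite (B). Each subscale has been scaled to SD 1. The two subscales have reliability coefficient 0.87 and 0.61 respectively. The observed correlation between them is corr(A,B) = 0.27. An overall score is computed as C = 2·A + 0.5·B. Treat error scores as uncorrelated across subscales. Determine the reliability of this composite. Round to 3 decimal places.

0.871

Var(C) = 2² + 0.5² + 2·[0.27] = 4.25 + 0.54 = 4.79.
With uncorrelated errors the cross-covariances are all true-score covariance, so they carry over unchanged; only the diagonal terms shrink to ρᵢσᵢ².
True-score variance = [2²·0.87 + 0.5²·0.61] + 0.54 = 3.6325 + 0.54 = 4.1725.
Reliability = 4.1725 / 4.79 = 0.871.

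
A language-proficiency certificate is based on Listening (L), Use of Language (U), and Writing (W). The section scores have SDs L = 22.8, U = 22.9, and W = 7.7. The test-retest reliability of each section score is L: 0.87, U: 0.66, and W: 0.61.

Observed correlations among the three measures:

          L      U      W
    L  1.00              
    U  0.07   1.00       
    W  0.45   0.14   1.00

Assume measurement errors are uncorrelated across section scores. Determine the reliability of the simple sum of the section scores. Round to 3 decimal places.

0.806

Var(L+U+W) = 22.8² + 22.9² + 7.7² + 2·[22.8·22.9·0.07 + 22.8·7.7·0.45 + 22.9·7.7·0.14] = 1103.54 + 280.473 = 1384.01.
Because errors are independent across components, Cov(Tᵢ,Tⱼ) = Cov(Xᵢ,Xⱼ); the off-diagonal part of the true-score variance is the same as above.
True-score variance = [22.8²·0.87 + 22.9²·0.66 + 7.7²·0.61] + 280.473 = 834.538 + 280.473 = 1115.01.
Reliability = 1115.01 / 1384.01 = 0.806.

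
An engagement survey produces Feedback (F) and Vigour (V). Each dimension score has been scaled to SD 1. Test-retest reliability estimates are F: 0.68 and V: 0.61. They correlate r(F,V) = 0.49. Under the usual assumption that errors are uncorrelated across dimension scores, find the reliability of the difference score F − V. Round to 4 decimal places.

0.3039

Var(F−V) = 1 + 1 − 2·0.49 = 2 − 0.98 = 1.02.
Under uncorrelated errors the observed covariances equal the true-score covariances, so only the own-variance terms attenuate.
True-score variance = [0.68 + 0.61] − 0.98 = 1.29 − 0.98 = 0.31.
Reliability = 0.31 / 1.02 = 0.3039.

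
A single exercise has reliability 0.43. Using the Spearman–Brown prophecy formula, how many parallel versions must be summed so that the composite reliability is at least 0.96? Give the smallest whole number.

k ≥ ρ*(1−ρ₁)/(ρ₁(1−ρ*)) = 0.96·0.57 / (0.43·0.04) = 31.814.
Smallest integer k = 32.

32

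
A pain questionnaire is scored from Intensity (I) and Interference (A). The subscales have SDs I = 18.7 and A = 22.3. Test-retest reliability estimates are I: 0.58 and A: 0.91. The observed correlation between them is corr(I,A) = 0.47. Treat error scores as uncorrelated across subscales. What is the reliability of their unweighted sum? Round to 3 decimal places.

Var(I+A) = 18.7² + 22.3² + 2·[18.7·22.3·0.47] = 846.98 + 391.989 = 1238.97.
Because errors are independent across components, Cov(Tᵢ,Tⱼ) = Cov(Xᵢ,Xⱼ); the off-diagonal part of the true-score variance is the same as above.
True-score variance = [18.7²·0.58 + 22.3²·0.91] + 391.989 = 655.354 + 391.989 = 1047.34.
Reliability = 1047.34 / 1238.97 = 0.845.

0.845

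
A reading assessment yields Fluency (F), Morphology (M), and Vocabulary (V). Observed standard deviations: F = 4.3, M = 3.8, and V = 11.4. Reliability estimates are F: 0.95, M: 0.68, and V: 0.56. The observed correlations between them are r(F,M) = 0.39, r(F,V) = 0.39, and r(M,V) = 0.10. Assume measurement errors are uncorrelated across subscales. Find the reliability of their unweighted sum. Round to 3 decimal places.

0.718

Var(F+M+V) = 4.3² + 3.8² + 11.4² + 2·[4.3·3.8·0.39 + 4.3·11.4·0.39 + 3.8·11.4·0.10] = 162.89 + 59.6448 = 222.535.
Because errors are independent across components, Cov(Tᵢ,Tⱼ) = Cov(Xᵢ,Xⱼ); the off-diagonal part of the true-score variance is the same as above.
True-score variance = [4.3²·0.95 + 3.8²·0.68 + 11.4²·0.56] + 59.6448 = 100.162 + 59.6448 = 159.807.
Reliability = 159.807 / 222.535 = 0.718.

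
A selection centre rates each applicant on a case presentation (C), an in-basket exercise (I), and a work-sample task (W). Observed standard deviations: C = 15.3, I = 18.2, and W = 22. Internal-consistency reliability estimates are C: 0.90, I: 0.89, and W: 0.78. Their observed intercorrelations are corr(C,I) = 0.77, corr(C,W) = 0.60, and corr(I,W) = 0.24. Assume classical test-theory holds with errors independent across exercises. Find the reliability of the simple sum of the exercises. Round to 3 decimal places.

0.920

Var(C+I+W) = 15.3² + 18.2² + 22² + 2·[15.3·18.2·0.77 + 15.3·22·0.60 + 18.2·22·0.24] = 1049.33 + 1024.94 = 2074.27.
With uncorrelated errors the cross-covariances are all true-score covariance, so they carry over unchanged; only the diagonal terms shrink to ρᵢσᵢ².
True-score variance = [15.3²·0.90 + 18.2²·0.89 + 22²·0.78] + 1024.94 = 883.005 + 1024.94 = 1907.94.
Reliability = 1907.94 / 2074.27 = 0.920.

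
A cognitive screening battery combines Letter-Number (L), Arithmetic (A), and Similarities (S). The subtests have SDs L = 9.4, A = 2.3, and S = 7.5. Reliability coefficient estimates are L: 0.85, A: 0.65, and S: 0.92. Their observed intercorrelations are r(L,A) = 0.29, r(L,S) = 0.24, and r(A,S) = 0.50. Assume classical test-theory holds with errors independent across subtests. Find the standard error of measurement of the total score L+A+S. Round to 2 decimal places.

4.43

Var(total) = 149.9 + 63.6296 = 213.53.
True-score variance = 130.294 + 63.6296 = 193.924, so reliability = 0.9082.
Error variance = 213.53 − 193.924 = 19.6055; SEM = √19.6055 = 4.43.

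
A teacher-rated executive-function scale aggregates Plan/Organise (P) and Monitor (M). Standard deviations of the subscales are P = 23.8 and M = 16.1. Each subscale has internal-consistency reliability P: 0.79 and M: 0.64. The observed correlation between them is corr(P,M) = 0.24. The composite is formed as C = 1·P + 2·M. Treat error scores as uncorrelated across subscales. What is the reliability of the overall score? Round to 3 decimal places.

0.750

Var(C) = 23.8² + 2²·16.1² + 2·[2·23.8·16.1·0.24] = 1603.28 + 367.853 = 1971.13.
With uncorrelated errors the cross-covariances are all true-score covariance, so they carry over unchanged; only the diagonal terms shrink to ρᵢσᵢ².
True-score variance = [23.8²·0.79 + 2²·16.1²·0.64] + 367.853 = 1111.07 + 367.853 = 1478.92.
Reliability = 1478.92 / 1971.13 = 0.750.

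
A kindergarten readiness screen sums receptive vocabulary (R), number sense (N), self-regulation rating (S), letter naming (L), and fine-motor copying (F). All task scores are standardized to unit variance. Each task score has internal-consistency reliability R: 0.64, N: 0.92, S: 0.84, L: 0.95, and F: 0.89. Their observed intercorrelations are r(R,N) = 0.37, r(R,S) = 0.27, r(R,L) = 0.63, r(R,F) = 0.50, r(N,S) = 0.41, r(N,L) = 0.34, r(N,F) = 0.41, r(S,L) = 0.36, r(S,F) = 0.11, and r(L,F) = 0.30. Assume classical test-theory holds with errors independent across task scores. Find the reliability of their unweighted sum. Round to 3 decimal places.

Var(R+N+S+L+F) = 5 + 2·[0.37 + 0.27 + 0.63 + 0.50 + 0.41 + 0.34 + 0.41 + 0.36 + 0.11 + 0.30] = 5 + 7.4 = 12.4.
Because errors are independent across components, Cov(Tᵢ,Tⱼ) = Cov(Xᵢ,Xⱼ); the off-diagonal part of the true-score variance is the same as above.
True-score variance = [0.64 + 0.92 + 0.84 + 0.95 + 0.89] + 7.4 = 4.24 + 7.4 = 11.64.
Reliability = 11.64 / 12.4 = 0.939.

0.939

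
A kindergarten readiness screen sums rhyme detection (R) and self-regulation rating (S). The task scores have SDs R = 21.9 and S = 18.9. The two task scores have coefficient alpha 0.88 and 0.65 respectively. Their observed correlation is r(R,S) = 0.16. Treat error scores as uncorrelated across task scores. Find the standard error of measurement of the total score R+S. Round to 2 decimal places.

13.51

Var(total) = 836.82 + 132.451 = 969.271.
True-score variance = 654.243 + 132.451 = 786.694, so reliability = 0.8116.
Error variance = 969.271 − 786.694 = 182.577; SEM = √182.577 = 13.51.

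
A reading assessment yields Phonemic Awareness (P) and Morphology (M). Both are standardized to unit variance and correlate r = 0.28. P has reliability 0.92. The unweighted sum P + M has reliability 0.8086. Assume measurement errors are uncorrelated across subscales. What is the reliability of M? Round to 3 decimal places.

0.590

Var(P+M) = 2 + 2·0.28 = 2.560.
True-score variance = ρ_P + ρ_M + 2·0.28, so 0.8086 = (0.92 + ρ_M + 0.56) / 2.560.
ρ_M = 0.8086·2.560 − 0.92 − 0.56 = 0.590.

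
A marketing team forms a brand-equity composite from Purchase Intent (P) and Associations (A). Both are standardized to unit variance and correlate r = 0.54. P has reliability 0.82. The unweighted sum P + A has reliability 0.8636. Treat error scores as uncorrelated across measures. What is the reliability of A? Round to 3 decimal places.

0.760

Var(P+A) = 2 + 2·0.54 = 3.080.
True-score variance = ρ_P + ρ_A + 2·0.54, so 0.8636 = (0.82 + ρ_A + 1.08) / 3.080.
ρ_A = 0.8636·3.080 − 0.82 − 1.08 = 0.760.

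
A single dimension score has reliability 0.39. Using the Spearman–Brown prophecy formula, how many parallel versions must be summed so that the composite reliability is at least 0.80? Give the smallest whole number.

7

k ≥ ρ*(1−ρ₁)/(ρ₁(1−ρ*)) = 0.80·0.61 / (0.39·0.20) = 6.256.
Smallest integer k = 7.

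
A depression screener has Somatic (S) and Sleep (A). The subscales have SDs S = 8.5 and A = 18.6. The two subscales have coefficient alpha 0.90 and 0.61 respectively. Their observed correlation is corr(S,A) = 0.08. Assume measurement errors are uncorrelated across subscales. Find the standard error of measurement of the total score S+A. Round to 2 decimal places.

Var(total) = 418.21 + 25.296 = 443.506.
True-score variance = 276.061 + 25.296 = 301.357, so reliability = 0.6795.
Error variance = 443.506 − 301.357 = 142.149; SEM = √142.149 = 11.92.

11.92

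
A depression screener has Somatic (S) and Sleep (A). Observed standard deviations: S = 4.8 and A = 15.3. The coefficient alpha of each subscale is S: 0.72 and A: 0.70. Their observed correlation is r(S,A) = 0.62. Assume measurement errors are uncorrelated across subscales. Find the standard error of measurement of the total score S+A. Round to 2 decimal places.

8.76

Var(total) = 257.13 + 91.0656 = 348.196.
True-score variance = 180.452 + 91.0656 = 271.517, so reliability = 0.7798.
Error variance = 348.196 − 271.517 = 76.6782; SEM = √76.6782 = 8.76.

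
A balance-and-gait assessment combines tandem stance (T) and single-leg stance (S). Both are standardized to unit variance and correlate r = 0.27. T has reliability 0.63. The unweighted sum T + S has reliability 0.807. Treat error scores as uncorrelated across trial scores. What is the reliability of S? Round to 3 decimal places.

0.880

Var(T+S) = 2 + 2·0.27 = 2.540.
True-score variance = ρ_T + ρ_S + 2·0.27, so 0.807 = (0.63 + ρ_S + 0.54) / 2.540.
ρ_S = 0.807·2.540 − 0.63 − 0.54 = 0.880.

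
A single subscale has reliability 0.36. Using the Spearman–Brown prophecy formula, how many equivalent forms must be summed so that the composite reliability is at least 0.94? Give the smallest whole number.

k ≥ ρ*(1−ρ₁)/(ρ₁(1−ρ*)) = 0.94·0.64 / (0.36·0.06) = 27.852.
Smallest integer k = 28.

28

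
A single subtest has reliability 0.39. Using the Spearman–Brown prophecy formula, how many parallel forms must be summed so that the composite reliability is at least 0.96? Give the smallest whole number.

38

k ≥ ρ*(1−ρ₁)/(ρ₁(1−ρ*)) = 0.96·0.61 / (0.39·0.04) = 37.538.
Smallest integer k = 38.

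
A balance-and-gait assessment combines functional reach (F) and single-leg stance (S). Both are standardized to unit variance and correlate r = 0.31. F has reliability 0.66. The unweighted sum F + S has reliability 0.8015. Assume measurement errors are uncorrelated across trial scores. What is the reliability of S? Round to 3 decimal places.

0.820

Var(F+S) = 2 + 2·0.31 = 2.620.
True-score variance = ρ_F + ρ_S + 2·0.31, so 0.8015 = (0.66 + ρ_S + 0.62) / 2.620.
ρ_S = 0.8015·2.620 − 0.66 − 0.62 = 0.820.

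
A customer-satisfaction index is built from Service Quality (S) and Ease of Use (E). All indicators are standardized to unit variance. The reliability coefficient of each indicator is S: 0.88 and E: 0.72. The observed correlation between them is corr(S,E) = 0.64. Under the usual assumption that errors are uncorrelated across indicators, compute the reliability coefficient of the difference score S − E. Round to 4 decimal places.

Var(S−E) = 1 + 1 − 2·0.64 = 2 − 1.28 = 0.72.
With uncorrelated errors the cross-covariances are all true-score covariance, so they carry over unchanged; only the diagonal terms shrink to ρᵢσᵢ².
True-score variance = [0.88 + 0.72] − 1.28 = 1.6 − 1.28 = 0.32.
Reliability = 0.32 / 0.72 = 0.4444.

0.4444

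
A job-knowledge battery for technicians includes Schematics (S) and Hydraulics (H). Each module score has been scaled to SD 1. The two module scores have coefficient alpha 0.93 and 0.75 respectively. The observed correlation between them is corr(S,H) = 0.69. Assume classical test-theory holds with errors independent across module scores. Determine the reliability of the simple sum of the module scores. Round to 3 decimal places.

Var(S+H) = 2 + 2·[0.69] = 2 + 1.38 = 3.38.
Because errors are independent across components, Cov(Tᵢ,Tⱼ) = Cov(Xᵢ,Xⱼ); the off-diagonal part of the true-score variance is the same as above.
True-score variance = [0.93 + 0.75] + 1.38 = 1.68 + 1.38 = 3.06.
Reliability = 3.06 / 3.38 = 0.905.

0.905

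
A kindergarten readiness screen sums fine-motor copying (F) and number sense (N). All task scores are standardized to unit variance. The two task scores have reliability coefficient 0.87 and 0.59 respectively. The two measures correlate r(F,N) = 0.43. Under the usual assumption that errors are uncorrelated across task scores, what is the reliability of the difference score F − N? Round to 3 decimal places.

Var(F−N) = 1 + 1 − 2·0.43 = 2 − 0.86 = 1.14.
Because errors are independent across components, Cov(Tᵢ,Tⱼ) = Cov(Xᵢ,Xⱼ); the off-diagonal part of the true-score variance is the same as above.
True-score variance = [0.87 + 0.59] − 0.86 = 1.46 − 0.86 = 0.6.
Reliability = 0.6 / 1.14 = 0.526.

0.526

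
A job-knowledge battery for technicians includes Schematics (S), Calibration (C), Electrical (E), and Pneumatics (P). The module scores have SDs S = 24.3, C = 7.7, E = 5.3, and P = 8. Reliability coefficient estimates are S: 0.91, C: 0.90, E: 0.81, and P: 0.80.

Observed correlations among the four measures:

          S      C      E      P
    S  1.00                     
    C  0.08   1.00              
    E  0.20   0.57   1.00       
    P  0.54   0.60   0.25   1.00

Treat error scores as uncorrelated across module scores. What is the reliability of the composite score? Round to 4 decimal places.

Var(S+C+E+P) = 24.3² + 7.7² + 5.3² + 8² + 2·[24.3·7.7·0.08 + 24.3·5.3·0.20 + 24.3·8·0.54 + 7.7·5.3·0.57 + 7.7·8·0.60 + 5.3·8·0.25] = 741.87 + 433.049 = 1174.92.
Under uncorrelated errors the observed covariances equal the true-score covariances, so only the own-variance terms attenuate.
True-score variance = [24.3²·0.91 + 7.7²·0.90 + 5.3²·0.81 + 8²·0.80] + 433.049 = 664.66 + 433.049 = 1097.71.
Reliability = 1097.71 / 1174.92 = 0.9343.

0.9343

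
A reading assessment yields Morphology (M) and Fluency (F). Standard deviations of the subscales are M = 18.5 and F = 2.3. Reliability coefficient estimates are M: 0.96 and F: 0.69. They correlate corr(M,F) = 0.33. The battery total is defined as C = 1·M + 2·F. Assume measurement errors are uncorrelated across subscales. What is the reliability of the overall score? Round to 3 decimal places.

0.952

Var(C) = 18.5² + 2²·2.3² + 2·[2·18.5·2.3·0.33] = 363.41 + 56.166 = 419.576.
With uncorrelated errors the cross-covariances are all true-score covariance, so they carry over unchanged; only the diagonal terms shrink to ρᵢσᵢ².
True-score variance = [18.5²·0.96 + 2²·2.3²·0.69] + 56.166 = 343.16 + 56.166 = 399.326.
Reliability = 399.326 / 419.576 = 0.952.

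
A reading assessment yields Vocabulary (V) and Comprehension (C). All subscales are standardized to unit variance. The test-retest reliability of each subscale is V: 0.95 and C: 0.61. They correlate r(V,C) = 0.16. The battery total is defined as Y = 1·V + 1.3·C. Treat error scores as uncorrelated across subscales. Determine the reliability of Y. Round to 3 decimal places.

Var(Y) = 1 + 1.3² + 2·[1.3·0.16] = 2.69 + 0.416 = 3.106.
With uncorrelated errors the cross-covariances are all true-score covariance, so they carry over unchanged; only the diagonal terms shrink to ρᵢσᵢ².
True-score variance = [0.95 + 1.3²·0.61] + 0.416 = 1.9809 + 0.416 = 2.3969.
Reliability = 2.3969 / 3.106 = 0.772.

0.772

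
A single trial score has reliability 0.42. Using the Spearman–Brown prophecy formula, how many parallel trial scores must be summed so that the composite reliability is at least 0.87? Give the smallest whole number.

10

k ≥ ρ*(1−ρ₁)/(ρ₁(1−ρ*)) = 0.87·0.58 / (0.42·0.13) = 9.242.
Smallest integer k = 10.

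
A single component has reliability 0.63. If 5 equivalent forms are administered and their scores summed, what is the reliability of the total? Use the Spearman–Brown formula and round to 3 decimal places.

ρ_k = kρ / (1 + (k−1)ρ) = 5·0.63 / (1 + 4·0.63) = 3.150 / 3.520 = 0.895.

0.895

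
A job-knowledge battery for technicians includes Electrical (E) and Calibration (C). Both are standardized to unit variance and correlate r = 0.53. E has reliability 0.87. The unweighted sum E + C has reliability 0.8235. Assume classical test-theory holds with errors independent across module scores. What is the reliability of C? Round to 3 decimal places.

Var(E+C) = 2 + 2·0.53 = 3.060.
True-score variance = ρ_E + ρ_C + 2·0.53, so 0.8235 = (0.87 + ρ_C + 1.06) / 3.060.
ρ_C = 0.8235·3.060 − 0.87 − 1.06 = 0.590.

0.590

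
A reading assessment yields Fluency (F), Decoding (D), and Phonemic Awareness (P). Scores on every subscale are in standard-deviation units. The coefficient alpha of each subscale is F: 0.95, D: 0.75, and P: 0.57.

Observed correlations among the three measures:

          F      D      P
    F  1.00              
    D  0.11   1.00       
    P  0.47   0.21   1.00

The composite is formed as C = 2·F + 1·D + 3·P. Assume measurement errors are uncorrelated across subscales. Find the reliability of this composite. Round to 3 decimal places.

0.798

Var(C) = 2² + 1 + 3² + 2·[2·0.11 + 6·0.47 + 3·0.21] = 14 + 7.34 = 21.34.
Because errors are independent across components, Cov(Tᵢ,Tⱼ) = Cov(Xᵢ,Xⱼ); the off-diagonal part of the true-score variance is the same as above.
True-score variance = [2²·0.95 + 0.75 + 3²·0.57] + 7.34 = 9.68 + 7.34 = 17.02.
Reliability = 17.02 / 21.34 = 0.798.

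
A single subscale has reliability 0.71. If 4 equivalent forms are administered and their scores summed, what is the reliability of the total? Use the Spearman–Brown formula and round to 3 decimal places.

0.907

ρ_k = kρ / (1 + (k−1)ρ) = 4·0.71 / (1 + 3·0.71) = 2.840 / 3.130 = 0.907.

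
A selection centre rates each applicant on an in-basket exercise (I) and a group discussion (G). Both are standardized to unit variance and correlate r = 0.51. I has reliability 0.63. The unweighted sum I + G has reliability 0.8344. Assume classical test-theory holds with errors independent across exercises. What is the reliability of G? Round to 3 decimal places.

Var(I+G) = 2 + 2·0.51 = 3.020.
True-score variance = ρ_I + ρ_G + 2·0.51, so 0.8344 = (0.63 + ρ_G + 1.02) / 3.020.
ρ_G = 0.8344·3.020 − 0.63 − 1.02 = 0.870.

0.870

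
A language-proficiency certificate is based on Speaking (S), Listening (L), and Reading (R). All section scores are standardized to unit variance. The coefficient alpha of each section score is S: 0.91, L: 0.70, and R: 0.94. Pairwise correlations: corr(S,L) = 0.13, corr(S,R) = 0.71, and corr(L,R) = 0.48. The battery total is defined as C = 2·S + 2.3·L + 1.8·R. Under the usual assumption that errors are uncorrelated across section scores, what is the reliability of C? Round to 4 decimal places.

Var(C) = 2² + 2.3² + 1.8² + 2·[4.6·0.13 + 3.6·0.71 + 4.14·0.48] = 12.53 + 10.2824 = 22.8124.
Under uncorrelated errors the observed covariances equal the true-score covariances, so only the own-variance terms attenuate.
True-score variance = [2²·0.91 + 2.3²·0.70 + 1.8²·0.94] + 10.2824 = 10.3886 + 10.2824 = 20.671.
Reliability = 20.671 / 22.8124 = 0.9061.

0.9061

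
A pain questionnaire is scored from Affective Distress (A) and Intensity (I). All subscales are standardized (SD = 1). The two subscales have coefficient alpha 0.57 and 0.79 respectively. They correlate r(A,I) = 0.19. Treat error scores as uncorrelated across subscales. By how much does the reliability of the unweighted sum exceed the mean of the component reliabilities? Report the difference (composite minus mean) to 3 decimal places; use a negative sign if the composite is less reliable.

0.051

Var(sum) = 2 + 0.38 = 2.38; true-score variance = 1.36 + 0.38 = 1.74; composite reliability = 0.7311.
Mean component reliability = 0.6800.
Difference = 0.7311 − 0.6800 = 0.051.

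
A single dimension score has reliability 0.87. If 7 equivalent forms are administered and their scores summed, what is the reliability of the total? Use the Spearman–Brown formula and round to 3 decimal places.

0.979

ρ_k = kρ / (1 + (k−1)ρ) = 7·0.87 / (1 + 6·0.87) = 6.090 / 6.220 = 0.979.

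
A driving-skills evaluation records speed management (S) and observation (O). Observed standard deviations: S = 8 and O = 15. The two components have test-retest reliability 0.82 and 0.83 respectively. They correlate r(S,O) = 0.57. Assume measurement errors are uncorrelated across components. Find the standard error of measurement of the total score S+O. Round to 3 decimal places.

Var(total) = 289 + 136.8 = 425.8.
True-score variance = 239.23 + 136.8 = 376.03, so reliability = 0.8831.
Error variance = 425.8 − 376.03 = 49.77; SEM = √49.77 = 7.055.

7.055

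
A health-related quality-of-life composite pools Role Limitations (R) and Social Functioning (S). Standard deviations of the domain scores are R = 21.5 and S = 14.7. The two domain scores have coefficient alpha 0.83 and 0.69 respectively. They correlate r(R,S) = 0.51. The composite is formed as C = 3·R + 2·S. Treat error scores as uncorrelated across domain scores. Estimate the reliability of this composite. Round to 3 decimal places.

0.860

Var(C) = 3²·21.5² + 2²·14.7² + 2·[6·21.5·14.7·0.51] = 5024.61 + 1934.23 = 6958.84.
Because errors are independent across components, Cov(Tᵢ,Tⱼ) = Cov(Xᵢ,Xⱼ); the off-diagonal part of the true-score variance is the same as above.
True-score variance = [3²·21.5²·0.83 + 2²·14.7²·0.69] + 1934.23 = 4049.42 + 1934.23 = 5983.64.
Reliability = 5983.64 / 6958.84 = 0.860.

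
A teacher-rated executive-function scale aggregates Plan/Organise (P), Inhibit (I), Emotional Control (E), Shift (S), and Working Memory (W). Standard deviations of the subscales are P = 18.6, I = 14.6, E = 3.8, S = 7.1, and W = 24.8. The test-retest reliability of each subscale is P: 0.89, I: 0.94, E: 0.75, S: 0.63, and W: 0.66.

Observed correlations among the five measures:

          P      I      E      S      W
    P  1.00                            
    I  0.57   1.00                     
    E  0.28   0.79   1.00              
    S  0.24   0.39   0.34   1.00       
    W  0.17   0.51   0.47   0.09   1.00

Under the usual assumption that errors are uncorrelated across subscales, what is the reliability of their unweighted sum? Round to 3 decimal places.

0.886

Var(P+I+E+S+W) = 18.6² + 14.6² + 3.8² + 7.1² + 24.8² + 2·[18.6·14.6·0.57 + 18.6·3.8·0.28 + 18.6·7.1·0.24 + 18.6·24.8·0.17 + 14.6·3.8·0.79 + 14.6·7.1·0.39 + 14.6·24.8·0.51 + 3.8·7.1·0.34 + 3.8·24.8·0.47 + 7.1·24.8·0.09] = 1239.01 + 1245.84 = 2484.85.
Because errors are independent across components, Cov(Tᵢ,Tⱼ) = Cov(Xᵢ,Xⱼ); the off-diagonal part of the true-score variance is the same as above.
True-score variance = [18.6²·0.89 + 14.6²·0.94 + 3.8²·0.75 + 7.1²·0.63 + 24.8²·0.66] + 1245.84 = 956.79 + 1245.84 = 2202.63.
Reliability = 2202.63 / 2484.85 = 0.886.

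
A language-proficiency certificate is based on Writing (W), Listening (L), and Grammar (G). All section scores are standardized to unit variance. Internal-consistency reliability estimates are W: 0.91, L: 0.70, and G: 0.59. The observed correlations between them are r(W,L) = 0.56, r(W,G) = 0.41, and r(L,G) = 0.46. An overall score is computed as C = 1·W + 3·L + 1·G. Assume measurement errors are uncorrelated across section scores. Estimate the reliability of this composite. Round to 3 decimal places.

0.822

Var(C) = 1 + 3² + 1 + 2·[3·0.56 + 0.41 + 3·0.46] = 11 + 6.94 = 17.94.
Because errors are independent across components, Cov(Tᵢ,Tⱼ) = Cov(Xᵢ,Xⱼ); the off-diagonal part of the true-score variance is the same as above.
True-score variance = [0.91 + 3²·0.70 + 0.59] + 6.94 = 7.8 + 6.94 = 14.74.
Reliability = 14.74 / 17.94 = 0.822.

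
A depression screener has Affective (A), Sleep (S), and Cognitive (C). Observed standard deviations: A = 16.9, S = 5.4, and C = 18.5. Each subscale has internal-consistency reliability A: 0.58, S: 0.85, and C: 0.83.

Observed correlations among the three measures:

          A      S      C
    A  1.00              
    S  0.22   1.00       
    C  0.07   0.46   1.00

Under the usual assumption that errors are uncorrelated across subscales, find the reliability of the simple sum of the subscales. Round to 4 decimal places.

0.7809

Var(A+S+C) = 16.9² + 5.4² + 18.5² + 2·[16.9·5.4·0.22 + 16.9·18.5·0.07 + 5.4·18.5·0.46] = 657.02 + 175.833 = 832.853.
With uncorrelated errors the cross-covariances are all true-score covariance, so they carry over unchanged; only the diagonal terms shrink to ρᵢσᵢ².
True-score variance = [16.9²·0.58 + 5.4²·0.85 + 18.5²·0.83] + 175.833 = 474.507 + 175.833 = 650.341.
Reliability = 650.341 / 832.853 = 0.7809.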